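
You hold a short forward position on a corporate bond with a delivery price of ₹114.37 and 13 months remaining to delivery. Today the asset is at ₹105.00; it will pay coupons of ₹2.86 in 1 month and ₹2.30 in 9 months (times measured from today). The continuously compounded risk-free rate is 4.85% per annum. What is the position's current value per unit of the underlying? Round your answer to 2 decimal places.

PV(remaining coupons) I = 2.86·e^(−0.0485·1/12) + 2.30·e^(−0.0485·9/12) = 5.0663
Current forward F = (S − I)·e^(rT) = (105.00 − 5.0663)·e^(0.0485·13/12) = 99.9337 × 1.053946 = 105.3247
Value (long) = (F − K)·e^(−rT) = (105.3247 − 114.37) × 0.948815 = -8.5823
Short position value = −(long value) = ₹8.58

₹8.58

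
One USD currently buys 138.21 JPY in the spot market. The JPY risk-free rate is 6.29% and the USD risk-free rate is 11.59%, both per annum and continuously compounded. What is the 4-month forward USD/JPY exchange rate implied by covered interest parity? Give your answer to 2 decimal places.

135.79

F = S·e^((r_JPY − r_USD)T) = 138.21 · e^((0.0629 − 0.1159) × 4/12)
= 138.21 · e^-0.017667 = 138.21 × 0.982488
F = 135.79 JPY per USD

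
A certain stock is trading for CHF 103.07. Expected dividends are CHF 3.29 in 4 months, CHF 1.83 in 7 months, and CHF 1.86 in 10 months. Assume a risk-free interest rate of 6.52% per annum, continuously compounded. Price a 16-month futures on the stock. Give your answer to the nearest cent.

CHF 105.08

PV(dividends) I = 3.29·e^(−0.0652·4/12) + 1.83·e^(−0.0652·7/12) + 1.86·e^(−0.0652·10/12)
I = 3.2193 + 1.7617 + 1.7616 = 6.7426
F = (S − I)·e^(rT) = (103.07 − 6.7426) · e^(0.0652·16/12)
= 96.3274 · e^0.086933 = 96.3274 × 1.090824 = CHF 105.08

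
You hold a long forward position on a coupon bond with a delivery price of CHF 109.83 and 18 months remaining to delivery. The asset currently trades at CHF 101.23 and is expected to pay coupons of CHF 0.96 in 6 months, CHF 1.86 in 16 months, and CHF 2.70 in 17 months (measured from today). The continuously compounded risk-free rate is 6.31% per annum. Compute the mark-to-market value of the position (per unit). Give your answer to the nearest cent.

PV(remaining coupons) I = 0.96·e^(−0.0631·6/12) + 1.86·e^(−0.0631·16/12) + 2.70·e^(−0.0631·17/12) = 5.1092
Current forward F = (S − I)·e^(rT) = (101.23 − 5.1092)·e^(0.0631·18/12) = 96.1208 × 1.099274 = 105.6631
Value (long) = (F − K)·e^(−rT) = (105.6631 − 109.83) × 0.909691 = -3.7906
Value = -CHF 3.79

-CHF 3.79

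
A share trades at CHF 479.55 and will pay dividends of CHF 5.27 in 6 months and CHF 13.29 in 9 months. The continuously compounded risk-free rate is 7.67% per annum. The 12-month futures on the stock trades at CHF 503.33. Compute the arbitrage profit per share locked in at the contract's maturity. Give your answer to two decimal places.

PV(dividends) I = 5.27·e^(−0.0767·6/12) + 13.29·e^(−0.0767·9/12) = 17.6188
Fair futures F* = (S − I)·e^(rT) = (479.55 − 17.6188)·e^0.076700 = 461.9312 × 1.079718 = 498.7554
Market CHF 503.33 > fair 498.7554: forward overpriced → cash-and-carry (borrow at r, buy the stock and collect the dividends, short the forward).
Profit at T = |F_mkt − F*| = |503.33 − 498.7554| = CHF 4.57 per share

CHF 4.57 per share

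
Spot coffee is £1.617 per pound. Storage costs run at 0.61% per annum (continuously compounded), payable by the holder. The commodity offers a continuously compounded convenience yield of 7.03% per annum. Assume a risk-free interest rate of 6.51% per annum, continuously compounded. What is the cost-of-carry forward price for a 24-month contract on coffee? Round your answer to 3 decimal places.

Net carry = r + u − y = 0.0651 + 0.0061 − 0.0703 = 0.0009
F = S·e^((r+u−y)T) = 1.617 · e^(0.0009 × 24/12) = 1.617 · e^0.001800
= 1.617 × 1.001802 = £1.620 per pound

£1.620 per pound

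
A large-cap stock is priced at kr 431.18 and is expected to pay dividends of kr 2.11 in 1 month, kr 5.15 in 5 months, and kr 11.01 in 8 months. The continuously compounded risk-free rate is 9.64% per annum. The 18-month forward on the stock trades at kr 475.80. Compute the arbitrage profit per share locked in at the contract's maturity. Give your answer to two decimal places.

PV(dividends) I = 2.11·e^(−0.0964·1/12) + 5.15·e^(−0.0964·5/12) + 11.01·e^(−0.0964·8/12) = 17.3650
Fair forward F* = (S − I)·e^(rT) = (431.18 − 17.3650)·e^0.144600 = 413.8150 × 1.155577 = 478.1951
Market kr 475.80 < fair 478.1951: forward underpriced → reverse cash-and-carry (short the stock, invest proceeds at r, pay the dividends, go long the forward).
Profit at T = |F_mkt − F*| = |475.80 − 478.1951| = kr 2.40 per share

kr 2.40 per share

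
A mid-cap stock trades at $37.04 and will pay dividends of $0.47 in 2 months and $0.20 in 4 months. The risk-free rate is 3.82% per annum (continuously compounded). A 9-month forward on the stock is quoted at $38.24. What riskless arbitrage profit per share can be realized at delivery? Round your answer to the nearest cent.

$0.81 per share

PV(dividends) I = 0.47·e^(−0.0382·2/12) + 0.20·e^(−0.0382·4/12) = 0.6645
Fair forward F* = (S − I)·e^(rT) = (37.04 − 0.6645)·e^0.028650 = 36.3755 × 1.029064 = 37.4327
Market $38.24 > fair 37.4327: forward overpriced → cash-and-carry (borrow at r, buy the stock and collect the dividends, short the forward).
Profit at T = |F_mkt − F*| = |38.24 − 37.4327| = $0.81 per share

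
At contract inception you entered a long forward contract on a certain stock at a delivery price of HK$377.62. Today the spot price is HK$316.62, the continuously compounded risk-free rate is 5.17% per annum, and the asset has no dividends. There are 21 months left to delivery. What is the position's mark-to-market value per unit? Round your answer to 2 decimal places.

Current fair forward for the remaining 21 months: F = S·e^(r·T), r = 0.0517
F = 316.62 · e^(0.0517 × 21/12) = 316.62 × 1.094694 = 346.6020
Value of long forward = (F − K)·e^(−rT) = (346.6020 − 377.62) · e^(−0.0517·21/12)
= -31.0180 × 0.913497 = -28.33

-HK$28.33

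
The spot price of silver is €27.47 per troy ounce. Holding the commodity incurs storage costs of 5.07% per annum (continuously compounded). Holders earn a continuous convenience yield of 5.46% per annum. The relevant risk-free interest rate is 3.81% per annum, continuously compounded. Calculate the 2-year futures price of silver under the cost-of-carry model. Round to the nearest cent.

Net carry = r + u − y = 0.0381 + 0.0507 − 0.0546 = 0.0342
F = S·e^((r+u−y)T) = 27.47 · e^(0.0342 × 2) = 27.47 · e^0.068400
= 27.47 × 1.070794 = €29.41 per troy ounce

€29.41 per troy ounce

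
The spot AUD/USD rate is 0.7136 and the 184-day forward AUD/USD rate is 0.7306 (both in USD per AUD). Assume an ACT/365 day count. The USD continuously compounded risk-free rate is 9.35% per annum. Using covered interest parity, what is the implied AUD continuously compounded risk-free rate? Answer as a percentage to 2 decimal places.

F = S·e^((r_USD − r_AUD)T) ⇒ r_AUD = r_USD − ln(F/S)/T
ln(0.7306/0.7136) = 0.023544; /(184/365) = 0.046704
r_AUD = 0.0935 − 0.046704 = 0.046796
r_AUD = 4.68%

4.68%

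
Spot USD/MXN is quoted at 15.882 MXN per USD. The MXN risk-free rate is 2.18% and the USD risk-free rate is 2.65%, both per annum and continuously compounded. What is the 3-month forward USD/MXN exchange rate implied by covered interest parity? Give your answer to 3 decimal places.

15.863

F = S·e^((r_MXN − r_USD)T) = 15.882 · e^((0.0218 − 0.0265) × 3/12)
= 15.882 · e^-0.001175 = 15.882 × 0.998826
F = 15.863 MXN per USD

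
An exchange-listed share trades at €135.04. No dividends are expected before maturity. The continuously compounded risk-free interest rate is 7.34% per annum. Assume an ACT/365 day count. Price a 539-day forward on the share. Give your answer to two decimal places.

€150.50

F = S·e^(rT) = 135.04 · e^(0.0734 × 539/365)
= 135.04 · e^0.108391 = 135.04 × 1.114483
F = €150.50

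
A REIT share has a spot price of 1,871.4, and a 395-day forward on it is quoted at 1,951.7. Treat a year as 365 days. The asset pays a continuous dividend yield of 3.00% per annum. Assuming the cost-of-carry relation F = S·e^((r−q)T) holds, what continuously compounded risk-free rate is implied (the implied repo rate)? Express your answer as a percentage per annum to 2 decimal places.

6.88%

From F = S·e^((r−q)T): (r − q) = ln(F/S)/T
ln(1951.7/1871.4) = ln(1.042909) = 0.042014
(r − q) = 0.042014 / (395/365) = 0.038823
r = ln(F/S)/T + q = 0.038823 + 0.0300 = 0.068823
r = 6.88%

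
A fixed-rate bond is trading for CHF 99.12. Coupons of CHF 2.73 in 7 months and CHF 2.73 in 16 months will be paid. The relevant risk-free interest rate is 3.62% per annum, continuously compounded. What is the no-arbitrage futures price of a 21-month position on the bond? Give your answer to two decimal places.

PV(coupons) I = 2.73·e^(−0.0362·7/12) + 2.73·e^(−0.0362·16/12)
I = 2.6730 + 2.6014 = 5.2744
F = (S − I)·e^(rT) = (99.12 − 5.2744) · e^(0.0362·21/12)
= 93.8456 · e^0.063350 = 93.8456 × 1.065400 = CHF 99.98

CHF 99.98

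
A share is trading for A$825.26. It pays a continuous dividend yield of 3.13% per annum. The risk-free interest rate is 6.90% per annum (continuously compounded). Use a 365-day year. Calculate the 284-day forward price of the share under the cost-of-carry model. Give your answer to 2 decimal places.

F = S·e^((r − q)T) = 825.26 · e^((0.0690 − 0.0313) × 284/365)
= 825.26 · e^0.029334 = 825.26 × 1.029768
F = A$849.83

A$849.83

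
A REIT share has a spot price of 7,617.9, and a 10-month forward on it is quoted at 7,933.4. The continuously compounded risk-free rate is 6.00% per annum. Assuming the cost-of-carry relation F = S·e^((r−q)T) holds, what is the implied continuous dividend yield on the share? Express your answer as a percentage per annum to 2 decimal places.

1.13%

From F = S·e^((r−q)T): (r − q) = ln(F/S)/T
ln(7933.4/7617.9) = ln(1.041416) = 0.040581
(r − q) = 0.040581 / (10/12) = 0.048697
q = r − ln(F/S)/T = 0.0600 − 0.048697 = 0.011303
q = 1.13%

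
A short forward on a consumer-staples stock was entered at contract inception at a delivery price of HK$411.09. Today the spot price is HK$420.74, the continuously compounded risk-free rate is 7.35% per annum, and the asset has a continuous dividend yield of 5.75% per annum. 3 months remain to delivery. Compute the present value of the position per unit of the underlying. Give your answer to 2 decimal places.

-HK$11.13

Current fair forward for the remaining 3 months: F = S·e^((r − q)·T), (r − q) = 0.0735 − 0.0575 = 0.0160
F = 420.74 · e^(0.0160 × 3/12) = 420.74 × 1.004008 = 422.4263
Value of long forward = (F − K)·e^(−rT) = (422.4263 − 411.09) · e^(−0.0735·3/12)
= 11.3363 × 0.981793 = 11.13
Short position value = −(long value) = -HK$11.13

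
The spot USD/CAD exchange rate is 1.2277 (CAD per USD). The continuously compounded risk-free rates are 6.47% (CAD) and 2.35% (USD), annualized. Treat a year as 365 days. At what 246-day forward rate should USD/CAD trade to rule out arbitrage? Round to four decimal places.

F = S·e^((r_CAD − r_USD)T) = 1.2277 · e^((0.0647 − 0.0235) × 246/365)
= 1.2277 · e^0.027768 = 1.2277 × 1.028157
F = 1.2623 CAD per USD

1.2623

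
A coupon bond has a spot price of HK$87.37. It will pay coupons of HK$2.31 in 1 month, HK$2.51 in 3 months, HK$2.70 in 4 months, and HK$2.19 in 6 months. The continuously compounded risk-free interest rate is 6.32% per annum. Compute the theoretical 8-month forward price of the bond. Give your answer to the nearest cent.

HK$81.19

PV(coupons) I = 2.31·e^(−0.0632·1/12) + 2.51·e^(−0.0632·3/12) + 2.70·e^(−0.0632·4/12) + 2.19·e^(−0.0632·6/12)
I = 2.2979 + 2.4707 + 2.6437 + 2.1219 = 9.5342
F = (S − I)·e^(rT) = (87.37 − 9.5342) · e^(0.0632·8/12)
= 77.8358 · e^0.042133 = 77.8358 × 1.043033 = HK$81.19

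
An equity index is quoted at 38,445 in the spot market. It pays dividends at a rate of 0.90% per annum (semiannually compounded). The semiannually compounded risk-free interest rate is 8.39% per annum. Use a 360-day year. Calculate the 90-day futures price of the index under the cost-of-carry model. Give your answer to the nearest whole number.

39,155

F = S · (1+r/2)^(2T) / (1+q/2)^(2T)
= 38445 × 1.020760 / 1.002247 = 38445 × 1.018471
F = 39,155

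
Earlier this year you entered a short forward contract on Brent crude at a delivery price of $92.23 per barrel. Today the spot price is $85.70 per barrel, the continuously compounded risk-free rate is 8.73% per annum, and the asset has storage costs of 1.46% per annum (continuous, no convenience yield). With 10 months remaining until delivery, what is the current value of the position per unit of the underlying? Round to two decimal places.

-$0.99 per barrel

Current fair forward for the remaining 10 months: F = S·e^((r + u)·T), (r + u) = 0.0873 + 0.0146 = 0.1019
F = 85.70 · e^(0.1019 × 10/12) = 85.70 × 1.088626 = 93.2952
Value of long forward = (F − K)·e^(−rT) = (93.2952 − 92.23) · e^(−0.0873·10/12)
= 1.0652 × 0.929833 = 0.99
Short position value = −(long value) = -$0.99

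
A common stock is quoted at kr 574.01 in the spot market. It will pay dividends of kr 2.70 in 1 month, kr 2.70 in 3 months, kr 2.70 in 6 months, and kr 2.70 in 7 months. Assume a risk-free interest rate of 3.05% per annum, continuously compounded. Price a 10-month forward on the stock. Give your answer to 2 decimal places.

kr 577.83

PV(dividends) I = 2.70·e^(−0.0305·1/12) + 2.70·e^(−0.0305·3/12) + 2.70·e^(−0.0305·6/12) + 2.70·e^(−0.0305·7/12)
I = 2.6931 + 2.6795 + 2.6591 + 2.6524 = 10.6841
F = (S − I)·e^(rT) = (574.01 − 10.6841) · e^(0.0305·10/12)
= 563.3259 · e^0.025417 = 563.3259 × 1.025743 = kr 577.83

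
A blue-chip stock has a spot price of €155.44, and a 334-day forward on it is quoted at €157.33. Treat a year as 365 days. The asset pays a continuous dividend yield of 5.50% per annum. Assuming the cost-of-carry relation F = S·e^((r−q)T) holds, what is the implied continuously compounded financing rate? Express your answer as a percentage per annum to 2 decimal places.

From F = S·e^((r−q)T): (r − q) = ln(F/S)/T
ln(157.33/155.44) = ln(1.012159) = 0.012086
(r − q) = 0.012086 / (334/365) = 0.013208
r = ln(F/S)/T + q = 0.013208 + 0.0550 = 0.068208
r = 6.82%

6.82%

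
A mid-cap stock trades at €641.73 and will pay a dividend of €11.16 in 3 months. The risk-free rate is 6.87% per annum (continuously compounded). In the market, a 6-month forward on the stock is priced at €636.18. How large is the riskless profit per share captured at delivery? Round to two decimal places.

€16.62 per share

PV(dividends) I = 11.16·e^(−0.0687·3/12) = 10.9700
Fair forward F* = (S − I)·e^(rT) = (641.73 − 10.9700)·e^0.034350 = 630.7600 × 1.034947 = 652.8032
Market €636.18 < fair 652.8032: forward underpriced → reverse cash-and-carry (short the stock, invest proceeds at r, pay the dividends, go long the forward).
Profit at T = |F_mkt − F*| = |636.18 − 652.8032| = €16.62 per share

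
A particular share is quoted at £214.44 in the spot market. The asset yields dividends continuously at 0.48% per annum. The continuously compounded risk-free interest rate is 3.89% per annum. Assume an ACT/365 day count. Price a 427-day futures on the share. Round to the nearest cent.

£223.17

F = S·e^((r − q)T) = 214.44 · e^((0.0389 − 0.0048) × 427/365)
= 214.44 · e^0.039892 = 214.44 × 1.040698
F = £223.17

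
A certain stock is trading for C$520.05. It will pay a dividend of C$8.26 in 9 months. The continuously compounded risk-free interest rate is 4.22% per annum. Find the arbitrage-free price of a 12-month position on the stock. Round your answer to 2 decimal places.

PV(dividends) I = 8.26·e^(−0.0422·9/12)
I = 8.0027
F = (S − I)·e^(rT) = (520.05 − 8.0027) · e^(0.0422·12/12)
= 512.0473 · e^0.042200 = 512.0473 × 1.043103 = C$534.12

C$534.12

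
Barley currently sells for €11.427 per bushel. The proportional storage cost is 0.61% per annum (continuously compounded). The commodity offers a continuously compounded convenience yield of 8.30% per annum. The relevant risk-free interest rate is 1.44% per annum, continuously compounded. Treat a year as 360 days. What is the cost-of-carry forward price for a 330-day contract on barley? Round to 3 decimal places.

Net carry = r + u − y = 0.0144 + 0.0061 − 0.0830 = -0.0625
F = S·e^((r+u−y)T) = 11.427 · e^(-0.0625 × 330/360) = 11.427 · e^-0.057292
= 11.427 × 0.944318 = €10.791 per bushel

€10.791 per bushel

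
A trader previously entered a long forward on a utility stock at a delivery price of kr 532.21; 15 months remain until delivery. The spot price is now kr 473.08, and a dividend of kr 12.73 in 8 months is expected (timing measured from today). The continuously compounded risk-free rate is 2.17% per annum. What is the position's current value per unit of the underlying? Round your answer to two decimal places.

PV(remaining dividends) I = 12.73·e^(−0.0217·8/12) = 12.5472
Current forward F = (S − I)·e^(rT) = (473.08 − 12.5472)·e^(0.0217·15/12) = 460.5328 × 1.027496 = 473.1956
Value (long) = (F − K)·e^(−rT) = (473.1956 − 532.21) × 0.973240 = -57.4352
Value = -kr 57.44

-kr 57.44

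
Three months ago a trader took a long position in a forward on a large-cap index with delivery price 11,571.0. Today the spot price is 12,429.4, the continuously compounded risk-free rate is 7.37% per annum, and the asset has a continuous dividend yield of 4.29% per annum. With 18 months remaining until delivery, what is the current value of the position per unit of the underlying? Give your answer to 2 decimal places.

1294.76

Current fair forward for the remaining 18 months: F = S·e^((r − q)·T), (r − q) = 0.0737 − 0.0429 = 0.0308
F = 12429.4 · e^(0.0308 × 18/12) = 12429.4 × 1.04728385 = 13017.1099
Value of long forward = (F − K)·e^(−rT) = (13017.1099 − 11571.0) · e^(−0.0737·18/12)
= 1446.1099 × 0.89534156 = 1294.76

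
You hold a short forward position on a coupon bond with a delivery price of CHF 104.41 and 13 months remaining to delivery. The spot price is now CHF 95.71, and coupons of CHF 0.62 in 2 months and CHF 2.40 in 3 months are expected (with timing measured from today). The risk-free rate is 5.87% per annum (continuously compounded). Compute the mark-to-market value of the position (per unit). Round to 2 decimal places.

PV(remaining coupons) I = 0.62·e^(−0.0587·2/12) + 2.40·e^(−0.0587·3/12) = 2.9790
Current forward F = (S − I)·e^(rT) = (95.71 − 2.9790)·e^(0.0587·13/12) = 92.7310 × 1.065657 = 98.8194
Value (long) = (F − K)·e^(−rT) = (98.8194 − 104.41) × 0.938388 = -5.2462
Short position value = −(long value) = CHF 5.25

CHF 5.25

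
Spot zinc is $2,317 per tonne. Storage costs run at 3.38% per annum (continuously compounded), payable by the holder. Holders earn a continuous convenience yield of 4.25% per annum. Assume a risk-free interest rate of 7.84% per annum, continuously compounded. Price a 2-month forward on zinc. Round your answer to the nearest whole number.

Net carry = r + u − y = 0.0784 + 0.0338 − 0.0425 = 0.0697
F = S·e^((r+u−y)T) = 2317 · e^(0.0697 × 2/12) = 2317 · e^0.011617
= 2317 × 1.011685 = $2,344 per tonne

$2,344 per tonne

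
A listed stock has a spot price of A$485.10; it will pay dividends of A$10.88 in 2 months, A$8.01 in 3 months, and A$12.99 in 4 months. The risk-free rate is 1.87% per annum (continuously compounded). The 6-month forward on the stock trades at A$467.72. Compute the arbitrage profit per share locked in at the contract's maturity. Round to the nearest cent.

A$10.09 per share

PV(dividends) I = 10.88·e^(−0.0187·2/12) + 8.01·e^(−0.0187·3/12) + 12.99·e^(−0.0187·4/12) = 31.7281
Fair forward F* = (S − I)·e^(rT) = (485.10 − 31.7281)·e^0.009350 = 453.3719 × 1.009394 = 457.6309
Market A$467.72 > fair 457.6309: forward overpriced → cash-and-carry (borrow at r, buy the stock and collect the dividends, short the forward).
Profit at T = |F_mkt − F*| = |467.72 − 457.6309| = A$10.09 per share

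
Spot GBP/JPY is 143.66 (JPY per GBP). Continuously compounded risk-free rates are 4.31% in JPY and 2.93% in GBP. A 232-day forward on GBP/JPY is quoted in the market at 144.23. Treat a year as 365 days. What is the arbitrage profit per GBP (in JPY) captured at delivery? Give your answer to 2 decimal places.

Fair forward: F* = S·e^(carry·T), with carry = (r_JPY − r_GBP) = 0.0431 − 0.0293 = 0.0138
F* = 143.66 · e^(0.0138 × 232/365) = 143.66 · e^0.008772 = 143.66 × 1.008811 = 144.9258
Market 144.23 < fair 144.9258: forward underpriced → reverse cash-and-carry (short spot, go long the forward).
At maturity, profit = |F_mkt − F*| = |144.23 − 144.9258| = 0.70 per GBP (in JPY)

0.70 per GBP (in JPY)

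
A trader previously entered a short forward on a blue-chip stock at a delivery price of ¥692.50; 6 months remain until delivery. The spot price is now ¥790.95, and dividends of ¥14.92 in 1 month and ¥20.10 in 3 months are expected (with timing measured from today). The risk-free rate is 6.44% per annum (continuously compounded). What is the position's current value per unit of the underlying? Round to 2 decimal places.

PV(remaining dividends) I = 14.92·e^(−0.0644·1/12) + 20.10·e^(−0.0644·3/12) = 34.6191
Current forward F = (S − I)·e^(rT) = (790.95 − 34.6191)·e^(0.0644·6/12) = 756.3309 × 1.032724 = 781.0811
Value (long) = (F − K)·e^(−rT) = (781.0811 − 692.50) × 0.968313 = 85.7742
Short position value = −(long value) = -¥85.77

-¥85.77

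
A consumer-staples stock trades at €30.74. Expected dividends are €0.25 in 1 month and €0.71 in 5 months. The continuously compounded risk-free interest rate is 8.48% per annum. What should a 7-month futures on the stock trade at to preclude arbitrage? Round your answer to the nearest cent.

€31.32

PV(dividends) I = 0.25·e^(−0.0848·1/12) + 0.71·e^(−0.0848·5/12)
I = 0.2482 + 0.6854 = 0.9336
F = (S − I)·e^(rT) = (30.74 − 0.9336) · e^(0.0848·7/12)
= 29.8064 · e^0.049467 = 29.8064 × 1.050711 = €31.32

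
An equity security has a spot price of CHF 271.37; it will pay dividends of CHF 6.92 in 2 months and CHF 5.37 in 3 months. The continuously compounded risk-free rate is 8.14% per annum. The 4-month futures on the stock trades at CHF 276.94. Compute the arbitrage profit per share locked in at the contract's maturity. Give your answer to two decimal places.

CHF 10.53 per share

PV(dividends) I = 6.92·e^(−0.0814·2/12) + 5.37·e^(−0.0814·3/12) = 12.0886
Fair futures F* = (S − I)·e^(rT) = (271.37 − 12.0886)·e^0.027133 = 259.2814 × 1.027504 = 266.4127
Market CHF 276.94 > fair 266.4127: forward overpriced → cash-and-carry (borrow at r, buy the stock and collect the dividends, short the forward).
Profit at T = |F_mkt − F*| = |276.94 − 266.4127| = CHF 10.53 per share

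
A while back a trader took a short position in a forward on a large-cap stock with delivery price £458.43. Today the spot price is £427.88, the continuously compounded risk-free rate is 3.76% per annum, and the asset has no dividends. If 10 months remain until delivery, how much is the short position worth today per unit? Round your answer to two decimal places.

£16.41

Current fair forward for the remaining 10 months: F = S·e^(r·T), r = 0.0376
F = 427.88 · e^(0.0376 × 10/12) = 427.88 × 1.031829 = 441.4990
Value of long forward = (F − K)·e^(−rT) = (441.4990 − 458.43) · e^(−0.0376·10/12)
= -16.9310 × 0.969152 = -16.41
Short position value = −(long value) = £16.41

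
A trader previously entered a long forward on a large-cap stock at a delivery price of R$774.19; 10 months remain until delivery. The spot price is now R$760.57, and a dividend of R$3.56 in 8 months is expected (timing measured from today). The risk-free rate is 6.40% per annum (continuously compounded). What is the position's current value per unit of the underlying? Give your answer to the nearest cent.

R$23.18

PV(remaining dividends) I = 3.56·e^(−0.0640·8/12) = 3.4113
Current forward F = (S − I)·e^(rT) = (760.57 − 3.4113)·e^(0.0640·10/12) = 757.1587 × 1.054781 = 798.6366
Value (long) = (F − K)·e^(−rT) = (798.6366 − 774.19) × 0.948064 = 23.1769
Value = R$23.18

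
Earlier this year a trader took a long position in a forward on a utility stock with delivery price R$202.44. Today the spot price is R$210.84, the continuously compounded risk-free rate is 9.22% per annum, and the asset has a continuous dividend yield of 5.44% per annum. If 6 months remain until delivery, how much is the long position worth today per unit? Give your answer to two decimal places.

R$11.86

Current fair forward for the remaining 6 months: F = S·e^((r − q)·T), (r − q) = 0.0922 − 0.0544 = 0.0378
F = 210.84 · e^(0.0378 × 6/12) = 210.84 × 1.019080 = 214.8628
Value of long forward = (F − K)·e^(−rT) = (214.8628 − 202.44) · e^(−0.0922·6/12)
= 12.4228 × 0.954946 = 11.86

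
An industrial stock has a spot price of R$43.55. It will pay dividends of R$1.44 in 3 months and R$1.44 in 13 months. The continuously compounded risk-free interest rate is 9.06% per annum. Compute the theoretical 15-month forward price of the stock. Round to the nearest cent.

R$45.73

PV(dividends) I = 1.44·e^(−0.0906·3/12) + 1.44·e^(−0.0906·13/12)
I = 1.4078 + 1.3054 = 2.7132
F = (S − I)·e^(rT) = (43.55 − 2.7132) · e^(0.0906·15/12)
= 40.8368 · e^0.113250 = 40.8368 × 1.119912 = R$45.73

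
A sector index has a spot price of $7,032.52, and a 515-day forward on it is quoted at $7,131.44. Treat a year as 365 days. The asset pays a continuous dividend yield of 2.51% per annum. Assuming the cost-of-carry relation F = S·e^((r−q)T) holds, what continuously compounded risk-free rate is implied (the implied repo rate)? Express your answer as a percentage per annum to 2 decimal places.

From F = S·e^((r−q)T): (r − q) = ln(F/S)/T
ln(7131.44/7032.52) = ln(1.014066) = 0.013968
(r − q) = 0.013968 / (515/365) = 0.009900
r = ln(F/S)/T + q = 0.009900 + 0.0251 = 0.035000
r = 3.50%

3.50%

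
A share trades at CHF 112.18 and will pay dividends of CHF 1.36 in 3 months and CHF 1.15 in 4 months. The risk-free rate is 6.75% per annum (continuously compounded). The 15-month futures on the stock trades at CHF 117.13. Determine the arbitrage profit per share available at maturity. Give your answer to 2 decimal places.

CHF 2.25 per share

PV(dividends) I = 1.36·e^(−0.0675·3/12) + 1.15·e^(−0.0675·4/12) = 2.4617
Fair futures F* = (S − I)·e^(rT) = (112.18 − 2.4617)·e^0.084375 = 109.7183 × 1.088037 = 119.3776
Market CHF 117.13 < fair 119.3776: forward underpriced → reverse cash-and-carry (short the stock, invest proceeds at r, pay the dividends, go long the forward).
Profit at T = |F_mkt − F*| = |117.13 − 119.3776| = CHF 2.25 per share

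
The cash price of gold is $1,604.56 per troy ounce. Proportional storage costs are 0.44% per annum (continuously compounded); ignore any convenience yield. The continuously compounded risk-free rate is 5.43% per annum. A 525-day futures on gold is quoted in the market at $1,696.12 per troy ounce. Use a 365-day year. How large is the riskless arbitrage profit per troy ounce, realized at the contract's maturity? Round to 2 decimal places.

$49.80 per troy ounce

Fair futures: F* = S·e^(carry·T), with carry = (r + u) = 0.0543 + 0.0044 = 0.0587
F* = 1604.56 · e^(0.0587 × 525/365) = 1604.56 · e^0.08443151 = 1604.56 × 1.08809832 = $1745.9190
Market $1696.12 < fair $1745.9190: forward underpriced → reverse cash-and-carry (short spot, go long the forward).
At maturity, profit = |F_mkt − F*| = |1696.12 − 1745.9190| = $49.80 per troy ounce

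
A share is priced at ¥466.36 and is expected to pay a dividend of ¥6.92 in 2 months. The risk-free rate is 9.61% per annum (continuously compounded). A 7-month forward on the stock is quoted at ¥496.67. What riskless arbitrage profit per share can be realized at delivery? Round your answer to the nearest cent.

PV(dividends) I = 6.92·e^(−0.0961·2/12) = 6.8100
Fair forward F* = (S − I)·e^(rT) = (466.36 − 6.8100)·e^0.056058 = 459.5500 × 1.057659 = 486.0472
Market ¥496.67 > fair 486.0472: forward overpriced → cash-and-carry (borrow at r, buy the stock and collect the dividends, short the forward).
Profit at T = |F_mkt − F*| = |496.67 − 486.0472| = ¥10.62 per share

¥10.62 per share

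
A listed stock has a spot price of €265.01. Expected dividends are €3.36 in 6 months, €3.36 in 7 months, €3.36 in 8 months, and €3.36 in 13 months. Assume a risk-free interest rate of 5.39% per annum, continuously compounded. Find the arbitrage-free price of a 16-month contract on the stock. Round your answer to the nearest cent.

PV(dividends) I = 3.36·e^(−0.0539·6/12) + 3.36·e^(−0.0539·7/12) + 3.36·e^(−0.0539·8/12) + 3.36·e^(−0.0539·13/12)
I = 3.2707 + 3.2560 + 3.2414 + 3.1694 = 12.9375
F = (S − I)·e^(rT) = (265.01 − 12.9375) · e^(0.0539·16/12)
= 252.0725 · e^0.071867 = 252.0725 × 1.074512 = €270.85

€270.85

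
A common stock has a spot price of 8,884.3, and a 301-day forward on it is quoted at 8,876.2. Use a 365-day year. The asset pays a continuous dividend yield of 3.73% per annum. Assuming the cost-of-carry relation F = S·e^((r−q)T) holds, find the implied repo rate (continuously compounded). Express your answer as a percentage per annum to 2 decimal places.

From F = S·e^((r−q)T): (r − q) = ln(F/S)/T
ln(8876.2/8884.3) = ln(0.999088) = -0.000912
(r − q) = -0.000912 / (301/365) = -0.001106
r = ln(F/S)/T + q = -0.001106 + 0.0373 = 0.036194
r = 3.62%

3.62%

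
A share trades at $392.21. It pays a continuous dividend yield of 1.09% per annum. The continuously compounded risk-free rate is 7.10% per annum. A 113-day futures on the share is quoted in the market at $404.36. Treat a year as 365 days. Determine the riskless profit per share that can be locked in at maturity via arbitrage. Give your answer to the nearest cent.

$4.78 per share

Fair futures: F* = S·e^(carry·T), with carry = (r − q) = 0.0710 − 0.0109 = 0.0601
F* = 392.21 · e^(0.0601 × 113/365) = 392.21 · e^0.018606 = 392.21 × 1.018780 = $399.5757
Market $404.36 > fair $399.5757: forward overpriced → cash-and-carry (buy spot, short the forward).
At maturity, profit = |F_mkt − F*| = |404.36 − 399.5757| = $4.78 per share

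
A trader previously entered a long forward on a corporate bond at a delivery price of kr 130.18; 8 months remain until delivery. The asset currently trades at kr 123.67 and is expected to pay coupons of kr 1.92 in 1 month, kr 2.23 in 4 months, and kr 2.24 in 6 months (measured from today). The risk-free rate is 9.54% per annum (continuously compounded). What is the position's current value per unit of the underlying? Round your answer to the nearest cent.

-kr 4.69

PV(remaining coupons) I = 1.92·e^(−0.0954·1/12) + 2.23·e^(−0.0954·4/12) + 2.24·e^(−0.0954·6/12) = 6.2007
Current forward F = (S − I)·e^(rT) = (123.67 − 6.2007)·e^(0.0954·8/12) = 117.4693 × 1.065666 = 125.1830
Value (long) = (F − K)·e^(−rT) = (125.1830 − 130.18) × 0.938380 = -4.6891
Value = -kr 4.69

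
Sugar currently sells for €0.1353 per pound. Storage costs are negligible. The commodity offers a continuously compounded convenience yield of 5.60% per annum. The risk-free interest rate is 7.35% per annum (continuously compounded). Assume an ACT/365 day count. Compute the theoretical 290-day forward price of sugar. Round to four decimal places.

€0.1372 per pound

Net carry = r + u − y = 0.0735 + 0.0000 − 0.0560 = 0.0175
F = S·e^((r+u−y)T) = 0.1353 · e^(0.0175 × 290/365) = 0.1353 · e^0.013904
= 0.1353 × 1.014001 = €0.1372 per pound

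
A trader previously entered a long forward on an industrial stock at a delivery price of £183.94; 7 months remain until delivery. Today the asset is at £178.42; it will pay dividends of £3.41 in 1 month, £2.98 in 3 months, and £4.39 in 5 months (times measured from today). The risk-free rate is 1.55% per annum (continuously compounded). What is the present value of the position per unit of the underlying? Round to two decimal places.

PV(remaining dividends) I = 3.41·e^(−0.0155·1/12) + 2.98·e^(−0.0155·3/12) + 4.39·e^(−0.0155·5/12) = 10.7358
Current forward F = (S − I)·e^(rT) = (178.42 − 10.7358)·e^(0.0155·7/12) = 167.6842 × 1.009083 = 169.2073
Value (long) = (F − K)·e^(−rT) = (169.2073 − 183.94) × 0.990999 = -14.6001
Value = -£14.60

-£14.60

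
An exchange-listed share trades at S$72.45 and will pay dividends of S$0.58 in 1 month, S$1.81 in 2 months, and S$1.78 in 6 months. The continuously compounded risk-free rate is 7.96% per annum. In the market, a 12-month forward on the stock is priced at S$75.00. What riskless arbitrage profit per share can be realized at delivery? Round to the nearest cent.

PV(dividends) I = 0.58·e^(−0.0796·1/12) + 1.81·e^(−0.0796·2/12) + 1.78·e^(−0.0796·6/12) = 4.0729
Fair forward F* = (S − I)·e^(rT) = (72.45 − 4.0729)·e^0.079600 = 68.3771 × 1.082854 = 74.0424
Market S$75.00 > fair 74.0424: forward overpriced → cash-and-carry (borrow at r, buy the stock and collect the dividends, short the forward).
Profit at T = |F_mkt − F*| = |75.00 − 74.0424| = S$0.96 per share

S$0.96 per share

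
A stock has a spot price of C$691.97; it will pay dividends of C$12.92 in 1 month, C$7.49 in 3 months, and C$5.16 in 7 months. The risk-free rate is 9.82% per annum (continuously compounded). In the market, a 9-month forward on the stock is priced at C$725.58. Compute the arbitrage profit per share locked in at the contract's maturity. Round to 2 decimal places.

C$7.63 per share

PV(dividends) I = 12.92·e^(−0.0982·1/12) + 7.49·e^(−0.0982·3/12) + 5.16·e^(−0.0982·7/12) = 24.9958
Fair forward F* = (S − I)·e^(rT) = (691.97 − 24.9958)·e^0.073650 = 666.9742 × 1.076430 = 717.9510
Market C$725.58 > fair 717.9510: forward overpriced → cash-and-carry (borrow at r, buy the stock and collect the dividends, short the forward).
Profit at T = |F_mkt − F*| = |725.58 − 717.9510| = C$7.63 per share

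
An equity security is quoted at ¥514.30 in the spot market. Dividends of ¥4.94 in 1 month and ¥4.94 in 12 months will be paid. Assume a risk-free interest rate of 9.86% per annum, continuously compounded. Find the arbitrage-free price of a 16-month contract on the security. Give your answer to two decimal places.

PV(dividends) I = 4.94·e^(−0.0986·1/12) + 4.94·e^(−0.0986·12/12)
I = 4.8996 + 4.4762 = 9.3758
F = (S − I)·e^(rT) = (514.30 − 9.3758) · e^(0.0986·16/12)
= 504.9242 · e^0.131467 = 504.9242 × 1.140500 = ¥575.87

¥575.87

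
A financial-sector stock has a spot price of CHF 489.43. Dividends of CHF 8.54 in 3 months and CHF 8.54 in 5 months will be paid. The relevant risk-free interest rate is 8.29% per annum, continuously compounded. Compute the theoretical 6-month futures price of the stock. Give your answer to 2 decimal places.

CHF 492.83

PV(dividends) I = 8.54·e^(−0.0829·3/12) + 8.54·e^(−0.0829·5/12)
I = 8.3648 + 8.2501 = 16.6149
F = (S − I)·e^(rT) = (489.43 − 16.6149) · e^(0.0829·6/12)
= 472.8151 · e^0.041450 = 472.8151 × 1.042321 = CHF 492.83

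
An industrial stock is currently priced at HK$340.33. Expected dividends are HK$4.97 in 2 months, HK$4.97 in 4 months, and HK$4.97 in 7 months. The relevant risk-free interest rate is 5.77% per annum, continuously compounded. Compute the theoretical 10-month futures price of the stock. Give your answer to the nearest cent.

HK$341.77

PV(dividends) I = 4.97·e^(−0.0577·2/12) + 4.97·e^(−0.0577·4/12) + 4.97·e^(−0.0577·7/12)
I = 4.9224 + 4.8753 + 4.8055 = 14.6032
F = (S − I)·e^(rT) = (340.33 − 14.6032) · e^(0.0577·10/12)
= 325.7268 · e^0.048083 = 325.7268 × 1.049258 = HK$341.77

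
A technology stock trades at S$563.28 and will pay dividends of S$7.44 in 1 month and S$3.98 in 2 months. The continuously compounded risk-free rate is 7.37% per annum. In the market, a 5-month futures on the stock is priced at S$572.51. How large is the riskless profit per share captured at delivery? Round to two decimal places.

S$3.34 per share

PV(dividends) I = 7.44·e^(−0.0737·1/12) + 3.98·e^(−0.0737·2/12) = 11.3259
Fair futures F* = (S − I)·e^(rT) = (563.28 − 11.3259)·e^0.030708 = 551.9541 × 1.031184 = 569.1662
Market S$572.51 > fair 569.1662: forward overpriced → cash-and-carry (borrow at r, buy the stock and collect the dividends, short the forward).
Profit at T = |F_mkt − F*| = |572.51 − 569.1662| = S$3.34 per share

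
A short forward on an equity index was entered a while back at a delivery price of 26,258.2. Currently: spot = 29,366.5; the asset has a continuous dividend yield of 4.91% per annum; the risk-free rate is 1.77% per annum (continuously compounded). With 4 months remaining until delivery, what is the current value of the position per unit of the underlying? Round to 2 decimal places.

-2786.05

Current fair forward for the remaining 4 months: F = S·e^((r − q)·T), (r − q) = 0.0177 − 0.0491 = -0.0314
F = 29366.5 · e^(-0.0314 × 4/12) = 29366.5 × 0.98958792 = 29060.7337
Value of long forward = (F − K)·e^(−rT) = (29060.7337 − 26258.2) · e^(−0.0177·4/12)
= 2802.5337 × 0.99411737 = 2786.05
Short position value = −(long value) = -2786.05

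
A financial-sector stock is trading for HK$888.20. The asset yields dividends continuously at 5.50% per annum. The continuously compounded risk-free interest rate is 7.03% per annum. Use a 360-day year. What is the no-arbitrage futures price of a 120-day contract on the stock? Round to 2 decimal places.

F = S·e^((r − q)T) = 888.20 · e^((0.0703 − 0.0550) × 120/360)
= 888.20 · e^0.005100 = 888.20 × 1.005113
F = HK$892.74

HK$892.74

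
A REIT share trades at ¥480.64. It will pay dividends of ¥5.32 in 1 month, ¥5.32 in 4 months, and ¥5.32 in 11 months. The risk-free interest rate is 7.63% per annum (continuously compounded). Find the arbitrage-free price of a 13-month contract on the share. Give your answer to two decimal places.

PV(dividends) I = 5.32·e^(−0.0763·1/12) + 5.32·e^(−0.0763·4/12) + 5.32·e^(−0.0763·11/12)
I = 5.2863 + 5.1864 + 4.9606 = 15.4333
F = (S − I)·e^(rT) = (480.64 − 15.4333) · e^(0.0763·13/12)
= 465.2067 · e^0.082658 = 465.2067 × 1.086170 = ¥505.29

¥505.29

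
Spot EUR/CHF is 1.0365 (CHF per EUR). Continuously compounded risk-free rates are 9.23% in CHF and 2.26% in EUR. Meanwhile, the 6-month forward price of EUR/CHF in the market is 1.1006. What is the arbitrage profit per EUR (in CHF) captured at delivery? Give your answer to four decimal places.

Fair forward: F* = S·e^(carry·T), with carry = (r_CHF − r_EUR) = 0.0923 − 0.0226 = 0.0697
F* = 1.0365 · e^(0.0697 × 6/12) = 1.0365 · e^0.034850 = 1.0365 × 1.035464 = 1.0733
Market 1.1006 > fair 1.0733: forward overpriced → cash-and-carry (buy spot, short the forward).
At maturity, profit = |F_mkt − F*| = |1.1006 − 1.0733| = 0.0273 per EUR (in CHF)

0.0273 per EUR (in CHF)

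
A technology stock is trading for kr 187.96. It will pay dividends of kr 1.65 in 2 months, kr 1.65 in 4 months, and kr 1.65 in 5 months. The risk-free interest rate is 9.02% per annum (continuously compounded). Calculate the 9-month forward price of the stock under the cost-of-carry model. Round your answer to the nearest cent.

kr 195.96

PV(dividends) I = 1.65·e^(−0.0902·2/12) + 1.65·e^(−0.0902·4/12) + 1.65·e^(−0.0902·5/12)
I = 1.6254 + 1.6011 + 1.5891 = 4.8156
F = (S − I)·e^(rT) = (187.96 − 4.8156) · e^(0.0902·9/12)
= 183.1444 · e^0.067650 = 183.1444 × 1.069991 = kr 195.96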